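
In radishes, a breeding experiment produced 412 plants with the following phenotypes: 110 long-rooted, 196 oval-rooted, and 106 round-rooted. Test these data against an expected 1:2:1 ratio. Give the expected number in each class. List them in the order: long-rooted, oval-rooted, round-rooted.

Under the 1:2:1 hypothesis (Σ ratio = 4, N = 412):
  long-rooted: 412 × 1/4 = 103
  oval-rooted: 412 × 2/4 = 206
  round-rooted: 412 × 1/4 = 103

103, 206, 103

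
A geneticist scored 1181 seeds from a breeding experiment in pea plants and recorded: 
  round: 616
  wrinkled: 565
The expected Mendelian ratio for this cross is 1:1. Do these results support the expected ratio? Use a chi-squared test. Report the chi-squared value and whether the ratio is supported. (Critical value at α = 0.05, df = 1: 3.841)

The 1:1 ratio has 2 parts, so with N = 1181 the expected counts are:
  round: 1181 × 1/2 = 590.5
  wrinkled: 1181 × 1/2 = 590.5
χ² = Σ (O − E)² / E
  round: (616 − 590.5)² / 590.5 = 1.1012
  wrinkled: (565 − 590.5)² / 590.5 = 1.1012
χ² = 1.1012 + 1.1012 = 2.2024 ≈ 2.202
Degrees of freedom = 2 − 1 = 1; critical value at α = 0.05 is 3.841.
Since 2.202 < 3.841, we fail to reject the null hypothesis — the data are consistent with the 1:1 ratio.

2.202; consistent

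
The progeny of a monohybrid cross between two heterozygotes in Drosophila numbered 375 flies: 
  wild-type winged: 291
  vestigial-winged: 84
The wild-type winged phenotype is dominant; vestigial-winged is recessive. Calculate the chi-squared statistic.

For a monohybrid cross between heterozygotes with complete dominance, the expected phenotypic ratio is 3:1.
Total ratio parts = 4. Expected numbers out of 375:
  wild-type winged: 375 × 3/4 = 281.25
  vestigial-winged: 375 × 1/4 = 93.75
χ² = Σ (O − E)² / E
  wild-type winged: (291 − 281.25)² / 281.25 = 0.3380
  vestigial-winged: (84 − 93.75)² / 93.75 = 1.0140
χ² = 0.3380 + 1.0140 = 1.352

1.352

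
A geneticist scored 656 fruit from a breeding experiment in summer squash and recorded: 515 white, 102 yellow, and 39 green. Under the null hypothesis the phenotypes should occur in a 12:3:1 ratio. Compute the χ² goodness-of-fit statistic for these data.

Total ratio parts = 16. Expected numbers out of 656:
  white: 656 × 12/16 = 492
  yellow: 656 × 3/16 = 123
  green: 656 × 1/16 = 41
χ² = Σ (O − E)² / E
  white: (515 − 492)² / 492 = 1.0752
  yellow: (102 − 123)² / 123 = 3.5854
  green: (39 − 41)² / 41 = 0.0976
χ² = 1.0752 + 3.5854 + 0.0976 = 4.7582 ≈ 4.758

4.758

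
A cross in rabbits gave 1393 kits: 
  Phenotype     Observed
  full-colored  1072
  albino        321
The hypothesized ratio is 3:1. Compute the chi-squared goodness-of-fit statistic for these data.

2.843

Under the 3:1 hypothesis (Σ ratio = 4, N = 1393):
  full-colored: 1393 × 3/4 = 1044.75
  albino: 1393 × 1/4 = 348.25
χ² = Σ (O − E)² / E
  full-colored: (1072 − 1044.75)² / 1044.75 = 0.7108
  albino: (321 − 348.25)² / 348.25 = 2.1323
χ² = 0.7108 + 2.1323 = 2.8431 ≈ 2.843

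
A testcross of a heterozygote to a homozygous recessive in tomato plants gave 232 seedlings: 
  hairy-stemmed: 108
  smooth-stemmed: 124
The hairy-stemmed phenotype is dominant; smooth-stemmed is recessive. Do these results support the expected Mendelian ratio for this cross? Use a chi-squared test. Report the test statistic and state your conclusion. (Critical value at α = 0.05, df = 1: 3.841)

1.103; consistent

A testcross of a heterozygote (Aa × aa) gives a 1:1 phenotypic ratio.
Expected counts for N = 232 under a 1:1 ratio (total parts = 2):
  hairy-stemmed: 232 × 1/2 = 116
  smooth-stemmed: 232 × 1/2 = 116
χ² = Σ (O − E)² / E
  hairy-stemmed: (108 − 116)² / 116 = 0.5517
  smooth-stemmed: (124 − 116)² / 116 = 0.5517
χ² = 0.5517 + 0.5517 = 1.1034 ≈ 1.103
Degrees of freedom = 2 − 1 = 1; critical value at α = 0.05 is 3.841.
Since 1.103 < 3.841, we fail to reject the null hypothesis — the data are consistent with the 1:1 ratio.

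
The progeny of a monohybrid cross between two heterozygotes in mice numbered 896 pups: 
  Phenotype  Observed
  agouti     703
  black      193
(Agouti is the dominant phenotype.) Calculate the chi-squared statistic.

5.720

For a monohybrid cross between heterozygotes with complete dominance, the expected phenotypic ratio is 3:1.
Expected counts for N = 896 under a 3:1 ratio (total parts = 4):
  agouti: 896 × 3/4 = 672
  black: 896 × 1/4 = 224
χ² = Σ (O − E)² / E
  agouti: (703 − 672)² / 672 = 1.4301
  black: (193 − 224)² / 224 = 4.2902
χ² = 1.4301 + 4.2902 = 5.7203 ≈ 5.720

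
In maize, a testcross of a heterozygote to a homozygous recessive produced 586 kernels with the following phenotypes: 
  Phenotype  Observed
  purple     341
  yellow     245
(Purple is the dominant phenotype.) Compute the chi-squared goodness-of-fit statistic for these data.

A testcross of a heterozygote (Aa × aa) gives a 1:1 phenotypic ratio.
Under the 1:1 hypothesis (Σ ratio = 2, N = 586):
  purple: 586 × 1/2 = 293
  yellow: 586 × 1/2 = 293
χ² = Σ (O − E)² / E
  purple: (341 − 293)² / 293 = 7.8635
  yellow: (245 − 293)² / 293 = 7.8635
χ² = 7.8635 + 7.8635 = 15.727

15.727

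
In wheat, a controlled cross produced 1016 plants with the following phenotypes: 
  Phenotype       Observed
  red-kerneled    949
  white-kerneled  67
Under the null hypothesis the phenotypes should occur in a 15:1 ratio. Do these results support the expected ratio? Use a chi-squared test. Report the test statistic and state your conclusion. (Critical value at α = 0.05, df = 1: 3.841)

Total ratio parts = 16. Expected numbers out of 1016:
  red-kerneled: 1016 × 15/16 = 952.5
  white-kerneled: 1016 × 1/16 = 63.5
χ² = Σ (O − E)² / E
  red-kerneled: (949 − 952.5)² / 952.5 = 0.0129
  white-kerneled: (67 − 63.5)² / 63.5 = 0.1929
χ² = 0.0129 + 0.1929 = 0.2058 ≈ 0.206
Degrees of freedom = 2 − 1 = 1; critical value at α = 0.05 is 3.841.
Since 0.206 < 3.841, we fail to reject the null hypothesis — the data are consistent with the 15:1 ratio.

0.206; consistent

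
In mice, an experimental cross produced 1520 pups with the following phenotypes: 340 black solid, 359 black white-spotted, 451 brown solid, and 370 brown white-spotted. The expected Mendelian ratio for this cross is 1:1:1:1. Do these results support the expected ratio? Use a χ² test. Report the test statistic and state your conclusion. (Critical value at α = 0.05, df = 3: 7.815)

Total ratio parts = 4. Expected numbers out of 1520:
  black solid: 1520 × 1/4 = 380
  black white-spotted: 1520 × 1/4 = 380
  brown solid: 1520 × 1/4 = 380
  brown white-spotted: 1520 × 1/4 = 380
χ² = Σ (O − E)² / E
  black solid: (340 − 380)² / 380 = 4.2105
  black white-spotted: (359 − 380)² / 380 = 1.1605
  brown solid: (451 − 380)² / 380 = 13.2658
  brown white-spotted: (370 − 380)² / 380 = 0.2632
χ² = 4.2105 + 1.1605 + 13.2658 + 0.2632 = 18.900
Degrees of freedom = 4 − 1 = 3; critical value at α = 0.05 is 7.815.
Since 18.900 > 7.815, we reject the null hypothesis — the data do not fit the 1:1:1:1 ratio.

18.900; not consistent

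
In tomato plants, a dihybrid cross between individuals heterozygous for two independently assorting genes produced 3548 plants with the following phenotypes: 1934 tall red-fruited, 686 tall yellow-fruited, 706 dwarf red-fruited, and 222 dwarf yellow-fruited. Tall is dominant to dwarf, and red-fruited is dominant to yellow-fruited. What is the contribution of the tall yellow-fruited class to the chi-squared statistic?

A dihybrid F₂ with independent assortment and complete dominance at both loci gives a 9:3:3:1 phenotypic ratio.
Expected counts for N = 3548 under a 9:3:3:1 ratio (total parts = 16):
  tall red-fruited: 3548 × 9/16 = 1995.75
  tall yellow-fruited: 3548 × 3/16 = 665.25
  dwarf red-fruited: 3548 × 3/16 = 665.25
  dwarf yellow-fruited: 3548 × 1/16 = 221.75
Contribution of tall yellow-fruited: (686 − 665.25)² / 665.25 = 0.6472

0.647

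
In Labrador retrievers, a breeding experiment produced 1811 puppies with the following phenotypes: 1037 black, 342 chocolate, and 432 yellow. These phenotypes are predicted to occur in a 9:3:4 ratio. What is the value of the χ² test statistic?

1.298

The 9:3:4 ratio has 16 parts, so with N = 1811 the expected counts are:
  black: 1811 × 9/16 = 1018.6875
  chocolate: 1811 × 3/16 = 339.5625
  yellow: 1811 × 4/16 = 452.75
χ² = Σ (O − E)² / E
  black: (1037 − 1018.6875)² / 1018.6875 = 0.3292
  chocolate: (342 − 339.5625)² / 339.5625 = 0.0175
  yellow: (432 − 452.75)² / 452.75 = 0.9510
χ² = 0.3292 + 0.0175 + 0.9510 = 1.2977 ≈ 1.298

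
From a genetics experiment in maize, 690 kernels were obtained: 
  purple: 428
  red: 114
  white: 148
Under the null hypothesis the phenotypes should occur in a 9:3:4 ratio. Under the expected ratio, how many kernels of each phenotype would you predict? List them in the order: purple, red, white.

The 9:3:4 ratio has 16 parts, so with N = 690 the expected counts are:
  purple: 690 × 9/16 = 388.125
  red: 690 × 3/16 = 129.375
  white: 690 × 4/16 = 172.5

388.125, 129.375, 172.5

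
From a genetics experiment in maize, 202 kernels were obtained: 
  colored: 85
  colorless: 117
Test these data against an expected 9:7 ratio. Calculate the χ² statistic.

16.483

The 9:7 ratio has 16 parts, so with N = 202 the expected counts are:
  colored: 202 × 9/16 = 113.625
  colorless: 202 × 7/16 = 88.375
χ² = Σ (O − E)² / E
  colored: (85 − 113.625)² / 113.625 = 7.2114
  colorless: (117 − 88.375)² / 88.375 = 9.2717
χ² = 7.2114 + 9.2717 = 16.4831 ≈ 16.483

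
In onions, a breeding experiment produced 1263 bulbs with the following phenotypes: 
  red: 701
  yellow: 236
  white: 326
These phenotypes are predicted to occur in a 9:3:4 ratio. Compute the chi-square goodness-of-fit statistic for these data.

Under the 9:3:4 hypothesis (Σ ratio = 16, N = 1263):
  red: 1263 × 9/16 = 710.4375
  yellow: 1263 × 3/16 = 236.8125
  white: 1263 × 4/16 = 315.75
χ² = Σ (O − E)² / E
  red: (701 − 710.4375)² / 710.4375 = 0.1254
  yellow: (236 − 236.8125)² / 236.8125 = 0.0028
  white: (326 − 315.75)² / 315.75 = 0.3327
χ² = 0.1254 + 0.0028 + 0.3327 = 0.4609 ≈ 0.461

0.461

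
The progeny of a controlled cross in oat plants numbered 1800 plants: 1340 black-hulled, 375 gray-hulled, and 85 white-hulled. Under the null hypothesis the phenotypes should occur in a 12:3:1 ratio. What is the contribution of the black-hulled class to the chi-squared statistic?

0.074

Under the 12:3:1 hypothesis (Σ ratio = 16, N = 1800):
  black-hulled: 1800 × 12/16 = 1350
  gray-hulled: 1800 × 3/16 = 337.5
  white-hulled: 1800 × 1/16 = 112.5
Contribution of black-hulled: (1340 − 1350)² / 1350 = 0.0741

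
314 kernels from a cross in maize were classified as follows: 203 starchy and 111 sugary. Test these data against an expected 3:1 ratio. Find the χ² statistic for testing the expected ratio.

The 3:1 ratio has 4 parts, so with N = 314 the expected counts are:
  starchy: 314 × 3/4 = 235.5
  sugary: 314 × 1/4 = 78.5
χ² = Σ (O − E)² / E
  starchy: (203 − 235.5)² / 235.5 = 4.4851
  sugary: (111 − 78.5)² / 78.5 = 13.4554
χ² = 4.4851 + 13.4554 = 17.9405 ≈ 17.941

17.941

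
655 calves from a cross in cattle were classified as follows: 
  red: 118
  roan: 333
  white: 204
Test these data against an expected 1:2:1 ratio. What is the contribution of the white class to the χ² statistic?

Total ratio parts = 4. Expected numbers out of 655:
  red: 655 × 1/4 = 163.75
  roan: 655 × 2/4 = 327.5
  white: 655 × 1/4 = 163.75
Contribution of white: (204 − 163.75)² / 163.75 = 9.8935

9.894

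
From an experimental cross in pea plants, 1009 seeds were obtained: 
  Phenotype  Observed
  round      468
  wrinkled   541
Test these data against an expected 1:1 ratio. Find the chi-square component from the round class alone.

Total ratio parts = 2. Expected numbers out of 1009:
  round: 1009 × 1/2 = 504.5
  wrinkled: 1009 × 1/2 = 504.5
Contribution of round: (468 − 504.5)² / 504.5 = 2.6407

2.641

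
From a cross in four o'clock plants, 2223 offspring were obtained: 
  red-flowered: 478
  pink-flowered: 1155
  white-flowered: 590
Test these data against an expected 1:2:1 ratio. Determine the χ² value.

14.691

Total ratio parts = 4. Expected numbers out of 2223:
  red-flowered: 2223 × 1/4 = 555.75
  pink-flowered: 2223 × 2/4 = 1111.5
  white-flowered: 2223 × 1/4 = 555.75
χ² = Σ (O − E)² / E
  red-flowered: (478 − 555.75)² / 555.75 = 10.8773
  pink-flowered: (1155 − 1111.5)² / 1111.5 = 1.7024
  white-flowered: (590 − 555.75)² / 555.75 = 2.1108
χ² = 10.8773 + 1.7024 + 2.1108 = 14.6905 ≈ 14.691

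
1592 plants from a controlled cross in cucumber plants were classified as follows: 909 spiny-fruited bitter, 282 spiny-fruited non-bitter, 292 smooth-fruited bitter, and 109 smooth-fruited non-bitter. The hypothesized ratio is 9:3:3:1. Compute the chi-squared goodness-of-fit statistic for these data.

Under the 9:3:3:1 hypothesis (Σ ratio = 16, N = 1592):
  spiny-fruited bitter: 1592 × 9/16 = 895.5
  spiny-fruited non-bitter: 1592 × 3/16 = 298.5
  smooth-fruited bitter: 1592 × 3/16 = 298.5
  smooth-fruited non-bitter: 1592 × 1/16 = 99.5
χ² = Σ (O − E)² / E
  spiny-fruited bitter: (909 − 895.5)² / 895.5 = 0.2035
  spiny-fruited non-bitter: (282 − 298.5)² / 298.5 = 0.9121
  smooth-fruited bitter: (292 − 298.5)² / 298.5 = 0.1415
  smooth-fruited non-bitter: (109 − 99.5)² / 99.5 = 0.9070
χ² = 0.2035 + 0.9121 + 0.1415 + 0.9070 = 2.1641 ≈ 2.164

2.164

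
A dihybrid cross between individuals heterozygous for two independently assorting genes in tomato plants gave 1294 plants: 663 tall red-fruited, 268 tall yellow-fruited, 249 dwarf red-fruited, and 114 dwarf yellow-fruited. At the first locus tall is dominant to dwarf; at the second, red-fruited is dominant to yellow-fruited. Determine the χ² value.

A dihybrid F₂ with independent assortment and complete dominance at both loci gives a 9:3:3:1 phenotypic ratio.
The 9:3:3:1 ratio has 16 parts, so with N = 1294 the expected counts are:
  tall red-fruited: 1294 × 9/16 = 727.875
  tall yellow-fruited: 1294 × 3/16 = 242.625
  dwarf red-fruited: 1294 × 3/16 = 242.625
  dwarf yellow-fruited: 1294 × 1/16 = 80.875
χ² = Σ (O − E)² / E
  tall red-fruited: (663 − 727.875)² / 727.875 = 5.7823
  tall yellow-fruited: (268 − 242.625)² / 242.625 = 2.6539
  dwarf red-fruited: (249 − 242.625)² / 242.625 = 0.1675
  dwarf yellow-fruited: (114 − 80.875)² / 80.875 = 13.5674
χ² = 5.7823 + 2.6539 + 0.1675 + 13.5674 = 22.1711 ≈ 22.171

22.171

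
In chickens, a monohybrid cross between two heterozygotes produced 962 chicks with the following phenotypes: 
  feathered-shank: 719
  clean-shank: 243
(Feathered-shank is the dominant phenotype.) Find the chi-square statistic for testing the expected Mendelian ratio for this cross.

For a monohybrid cross between heterozygotes with complete dominance, the expected phenotypic ratio is 3:1.
The 3:1 ratio has 4 parts, so with N = 962 the expected counts are:
  feathered-shank: 962 × 3/4 = 721.5
  clean-shank: 962 × 1/4 = 240.5
χ² = Σ (O − E)² / E
  feathered-shank: (719 − 721.5)² / 721.5 = 0.0087
  clean-shank: (243 − 240.5)² / 240.5 = 0.0260
χ² = 0.0087 + 0.0260 = 0.0347 ≈ 0.035

0.035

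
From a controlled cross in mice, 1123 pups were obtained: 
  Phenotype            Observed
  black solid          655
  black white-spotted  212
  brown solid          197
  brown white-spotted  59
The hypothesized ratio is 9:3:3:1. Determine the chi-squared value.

3.527

Expected counts for N = 1123 under a 9:3:3:1 ratio (total parts = 16):
  black solid: 1123 × 9/16 = 631.6875
  black white-spotted: 1123 × 3/16 = 210.5625
  brown solid: 1123 × 3/16 = 210.5625
  brown white-spotted: 1123 × 1/16 = 70.1875
χ² = Σ (O − E)² / E
  black solid: (655 − 631.6875)² / 631.6875 = 0.8604
  black white-spotted: (212 − 210.5625)² / 210.5625 = 0.0098
  brown solid: (197 − 210.5625)² / 210.5625 = 0.8736
  brown white-spotted: (59 − 70.1875)² / 70.1875 = 1.7832
χ² = 0.8604 + 0.0098 + 0.8736 + 1.7832 = 3.527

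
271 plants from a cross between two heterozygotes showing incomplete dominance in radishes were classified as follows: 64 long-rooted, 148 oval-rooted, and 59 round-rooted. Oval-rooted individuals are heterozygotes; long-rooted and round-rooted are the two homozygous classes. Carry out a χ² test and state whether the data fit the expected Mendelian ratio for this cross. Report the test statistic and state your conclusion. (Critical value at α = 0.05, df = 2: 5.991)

With incomplete dominance, a heterozygote × heterozygote cross gives a 1:2:1 phenotypic ratio.
Expected counts for N = 271 under a 1:2:1 ratio (total parts = 4):
  long-rooted: 271 × 1/4 = 67.75
  oval-rooted: 271 × 2/4 = 135.5
  round-rooted: 271 × 1/4 = 67.75
χ² = Σ (O − E)² / E
  long-rooted: (64 − 67.75)² / 67.75 = 0.2076
  oval-rooted: (148 − 135.5)² / 135.5 = 1.1531
  round-rooted: (59 − 67.75)² / 67.75 = 1.1301
χ² = 0.2076 + 1.1531 + 1.1301 = 2.4908 ≈ 2.491
Degrees of freedom = 3 − 1 = 2; critical value at α = 0.05 is 5.991.
Since 2.491 < 5.991, we fail to reject the null hypothesis — the data are consistent with the 1:2:1 ratio.

2.491; consistent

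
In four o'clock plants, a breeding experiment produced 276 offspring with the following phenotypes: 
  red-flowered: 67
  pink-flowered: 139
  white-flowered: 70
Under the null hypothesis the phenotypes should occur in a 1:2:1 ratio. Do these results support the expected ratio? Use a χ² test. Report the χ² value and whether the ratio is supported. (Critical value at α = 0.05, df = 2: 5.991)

The 1:2:1 ratio has 4 parts, so with N = 276 the expected counts are:
  red-flowered: 276 × 1/4 = 69
  pink-flowered: 276 × 2/4 = 138
  white-flowered: 276 × 1/4 = 69
χ² = Σ (O − E)² / E
  red-flowered: (67 − 69)² / 69 = 0.0580
  pink-flowered: (139 − 138)² / 138 = 0.0072
  white-flowered: (70 − 69)² / 69 = 0.0145
χ² = 0.0580 + 0.0072 + 0.0145 = 0.0797 ≈ 0.080
Degrees of freedom = 3 − 1 = 2; critical value at α = 0.05 is 5.991.
Since 0.080 < 5.991, we fail to reject the null hypothesis — the data are consistent with the 1:2:1 ratio.

0.080; consistent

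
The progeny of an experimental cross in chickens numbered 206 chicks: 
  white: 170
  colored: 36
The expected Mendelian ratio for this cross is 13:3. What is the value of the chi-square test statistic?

The 13:3 ratio has 16 parts, so with N = 206 the expected counts are:
  white: 206 × 13/16 = 167.375
  colored: 206 × 3/16 = 38.625
χ² = Σ (O − E)² / E
  white: (170 − 167.375)² / 167.375 = 0.0412
  colored: (36 − 38.625)² / 38.625 = 0.1784
χ² = 0.0412 + 0.1784 = 0.2196 ≈ 0.220

0.220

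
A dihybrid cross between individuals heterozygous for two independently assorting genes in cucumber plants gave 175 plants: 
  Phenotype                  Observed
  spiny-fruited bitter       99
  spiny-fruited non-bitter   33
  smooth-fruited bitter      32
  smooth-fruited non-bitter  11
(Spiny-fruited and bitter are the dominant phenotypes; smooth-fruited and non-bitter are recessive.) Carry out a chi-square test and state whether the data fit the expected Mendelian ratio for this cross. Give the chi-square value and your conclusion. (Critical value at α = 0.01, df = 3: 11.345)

A dihybrid F₂ with independent assortment and complete dominance at both loci gives a 9:3:3:1 phenotypic ratio.
Under the 9:3:3:1 hypothesis (Σ ratio = 16, N = 175):
  spiny-fruited bitter: 175 × 9/16 = 98.4375
  spiny-fruited non-bitter: 175 × 3/16 = 32.8125
  smooth-fruited bitter: 175 × 3/16 = 32.8125
  smooth-fruited non-bitter: 175 × 1/16 = 10.9375
χ² = Σ (O − E)² / E
  spiny-fruited bitter: (99 − 98.4375)² / 98.4375 = 0.0032
  spiny-fruited non-bitter: (33 − 32.8125)² / 32.8125 = 0.0011
  smooth-fruited bitter: (32 − 32.8125)² / 32.8125 = 0.0201
  smooth-fruited non-bitter: (11 − 10.9375)² / 10.9375 = 0.0004
χ² = 0.0032 + 0.0011 + 0.0201 + 0.0004 = 0.0248 ≈ 0.025
Degrees of freedom = 4 − 1 = 3; critical value at α = 0.01 is 11.345.
Since 0.025 < 11.345, we fail to reject the null hypothesis — the data are consistent with the 9:3:3:1 ratio.

0.025; consistent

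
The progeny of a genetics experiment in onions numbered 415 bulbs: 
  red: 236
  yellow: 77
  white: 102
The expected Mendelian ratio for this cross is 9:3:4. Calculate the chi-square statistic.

0.066

Expected counts for N = 415 under a 9:3:4 ratio (total parts = 16):
  red: 415 × 9/16 = 233.4375
  yellow: 415 × 3/16 = 77.8125
  white: 415 × 4/16 = 103.75
χ² = Σ (O − E)² / E
  red: (236 − 233.4375)² / 233.4375 = 0.0281
  yellow: (77 − 77.8125)² / 77.8125 = 0.0085
  white: (102 − 103.75)² / 103.75 = 0.0295
χ² = 0.0281 + 0.0085 + 0.0295 = 0.0661 ≈ 0.066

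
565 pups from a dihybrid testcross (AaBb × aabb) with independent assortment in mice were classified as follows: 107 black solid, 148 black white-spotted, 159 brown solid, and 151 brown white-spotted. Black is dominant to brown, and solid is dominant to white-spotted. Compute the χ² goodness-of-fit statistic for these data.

A dihybrid testcross with independent assortment gives a 1:1:1:1 ratio.
The 1:1:1:1 ratio has 4 parts, so with N = 565 the expected counts are:
  black solid: 565 × 1/4 = 141.25
  black white-spotted: 565 × 1/4 = 141.25
  brown solid: 565 × 1/4 = 141.25
  brown white-spotted: 565 × 1/4 = 141.25
χ² = Σ (O − E)² / E
  black solid: (107 − 141.25)² / 141.25 = 8.3049
  black white-spotted: (148 − 141.25)² / 141.25 = 0.3226
  brown solid: (159 − 141.25)² / 141.25 = 2.2305
  brown white-spotted: (151 − 141.25)² / 141.25 = 0.6730
χ² = 8.3049 + 0.3226 + 2.2305 + 0.6730 = 11.531

11.531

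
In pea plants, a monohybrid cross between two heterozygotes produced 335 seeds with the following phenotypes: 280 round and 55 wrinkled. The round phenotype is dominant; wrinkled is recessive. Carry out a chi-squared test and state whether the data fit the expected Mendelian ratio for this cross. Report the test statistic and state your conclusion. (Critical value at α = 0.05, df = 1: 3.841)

13.159; not consistent

For a monohybrid cross between heterozygotes with complete dominance, the expected phenotypic ratio is 3:1.
The 3:1 ratio has 4 parts, so with N = 335 the expected counts are:
  round: 335 × 3/4 = 251.25
  wrinkled: 335 × 1/4 = 83.75
χ² = Σ (O − E)² / E
  round: (280 − 251.25)² / 251.25 = 3.2898
  wrinkled: (55 − 83.75)² / 83.75 = 9.8694
χ² = 3.2898 + 9.8694 = 13.1592 ≈ 13.159
Degrees of freedom = 2 − 1 = 1; critical value at α = 0.05 is 3.841.
Since 13.159 > 3.841, we reject the null hypothesis — the data do not fit the 3:1 ratio.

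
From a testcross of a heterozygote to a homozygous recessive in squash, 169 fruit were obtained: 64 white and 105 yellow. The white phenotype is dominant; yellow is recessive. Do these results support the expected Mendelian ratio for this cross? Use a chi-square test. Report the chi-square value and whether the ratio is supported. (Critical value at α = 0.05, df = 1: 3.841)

A testcross of a heterozygote (Aa × aa) gives a 1:1 phenotypic ratio.
Expected counts for N = 169 under a 1:1 ratio (total parts = 2):
  white: 169 × 1/2 = 84.5
  yellow: 169 × 1/2 = 84.5
χ² = Σ (O − E)² / E
  white: (64 − 84.5)² / 84.5 = 4.9734
  yellow: (105 − 84.5)² / 84.5 = 4.9734
χ² = 4.9734 + 4.9734 = 9.9468 ≈ 9.947
Degrees of freedom = 2 − 1 = 1; critical value at α = 0.05 is 3.841.
Since 9.947 > 3.841, we reject the null hypothesis — the data do not fit the 1:1 ratio.

9.947; not consistent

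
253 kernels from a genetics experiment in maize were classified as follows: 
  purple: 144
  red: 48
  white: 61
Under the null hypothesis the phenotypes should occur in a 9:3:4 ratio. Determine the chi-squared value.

Under the 9:3:4 hypothesis (Σ ratio = 16, N = 253):
  purple: 253 × 9/16 = 142.3125
  red: 253 × 3/16 = 47.4375
  white: 253 × 4/16 = 63.25
χ² = Σ (O − E)² / E
  purple: (144 − 142.3125)² / 142.3125 = 0.0200
  red: (48 − 47.4375)² / 47.4375 = 0.0067
  white: (61 − 63.25)² / 63.25 = 0.0800
χ² = 0.0200 + 0.0067 + 0.0800 = 0.1067 ≈ 0.107

0.107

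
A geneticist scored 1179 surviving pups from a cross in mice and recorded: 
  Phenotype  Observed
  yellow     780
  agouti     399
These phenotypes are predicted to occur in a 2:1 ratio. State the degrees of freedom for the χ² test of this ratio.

1

A goodness-of-fit test with 2 phenotype classes has df = 2 − 1 = 1.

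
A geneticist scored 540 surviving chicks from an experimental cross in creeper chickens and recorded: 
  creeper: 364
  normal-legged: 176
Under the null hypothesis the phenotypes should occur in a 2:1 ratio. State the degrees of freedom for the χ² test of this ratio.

1

A goodness-of-fit test with 2 phenotype classes has df = 2 − 1 = 1.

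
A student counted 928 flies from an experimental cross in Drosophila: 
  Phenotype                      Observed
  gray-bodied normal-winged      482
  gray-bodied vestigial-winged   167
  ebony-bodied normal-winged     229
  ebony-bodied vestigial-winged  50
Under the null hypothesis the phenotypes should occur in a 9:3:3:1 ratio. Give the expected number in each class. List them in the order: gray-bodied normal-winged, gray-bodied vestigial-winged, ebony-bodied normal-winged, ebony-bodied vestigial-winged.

Under the 9:3:3:1 hypothesis (Σ ratio = 16, N = 928):
  gray-bodied normal-winged: 928 × 9/16 = 522
  gray-bodied vestigial-winged: 928 × 3/16 = 174
  ebony-bodied normal-winged: 928 × 3/16 = 174
  ebony-bodied vestigial-winged: 928 × 1/16 = 58

522, 174, 174, 58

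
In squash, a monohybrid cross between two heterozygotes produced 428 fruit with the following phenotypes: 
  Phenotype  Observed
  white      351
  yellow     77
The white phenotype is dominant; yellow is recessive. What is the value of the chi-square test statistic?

For a monohybrid cross between heterozygotes with complete dominance, the expected phenotypic ratio is 3:1.
Total ratio parts = 4. Expected numbers out of 428:
  white: 428 × 3/4 = 321
  yellow: 428 × 1/4 = 107
χ² = Σ (O − E)² / E
  white: (351 − 321)² / 321 = 2.8037
  yellow: (77 − 107)² / 107 = 8.4112
χ² = 2.8037 + 8.4112 = 11.2149 ≈ 11.215

11.215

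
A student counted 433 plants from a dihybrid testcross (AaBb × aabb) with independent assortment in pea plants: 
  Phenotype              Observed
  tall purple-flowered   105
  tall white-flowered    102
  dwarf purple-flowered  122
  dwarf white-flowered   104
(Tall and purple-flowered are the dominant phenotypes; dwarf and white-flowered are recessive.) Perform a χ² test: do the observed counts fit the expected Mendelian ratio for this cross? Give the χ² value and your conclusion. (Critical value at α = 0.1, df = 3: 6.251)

2.372; consistent

A dihybrid testcross with independent assortment gives a 1:1:1:1 ratio.
Under the 1:1:1:1 hypothesis (Σ ratio = 4, N = 433):
  tall purple-flowered: 433 × 1/4 = 108.25
  tall white-flowered: 433 × 1/4 = 108.25
  dwarf purple-flowered: 433 × 1/4 = 108.25
  dwarf white-flowered: 433 × 1/4 = 108.25
χ² = Σ (O − E)² / E
  tall purple-flowered: (105 − 108.25)² / 108.25 = 0.0976
  tall white-flowered: (102 − 108.25)² / 108.25 = 0.3609
  dwarf purple-flowered: (122 − 108.25)² / 108.25 = 1.7465
  dwarf white-flowered: (104 − 108.25)² / 108.25 = 0.1669
χ² = 0.0976 + 0.3609 + 1.7465 + 0.1669 = 2.3719 ≈ 2.372
Degrees of freedom = 4 − 1 = 3; critical value at α = 0.1 is 6.251.
Since 2.372 < 6.251, we fail to reject the null hypothesis — the data are consistent with the 1:1:1:1 ratio.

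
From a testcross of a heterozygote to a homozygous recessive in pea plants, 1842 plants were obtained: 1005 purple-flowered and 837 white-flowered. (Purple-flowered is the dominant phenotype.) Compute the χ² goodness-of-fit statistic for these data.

15.322

A testcross of a heterozygote (Aa × aa) gives a 1:1 phenotypic ratio.
Total ratio parts = 2. Expected numbers out of 1842:
  purple-flowered: 1842 × 1/2 = 921
  white-flowered: 1842 × 1/2 = 921
χ² = Σ (O − E)² / E
  purple-flowered: (1005 − 921)² / 921 = 7.6612
  white-flowered: (837 − 921)² / 921 = 7.6612
χ² = 7.6612 + 7.6612 = 15.3224 ≈ 15.322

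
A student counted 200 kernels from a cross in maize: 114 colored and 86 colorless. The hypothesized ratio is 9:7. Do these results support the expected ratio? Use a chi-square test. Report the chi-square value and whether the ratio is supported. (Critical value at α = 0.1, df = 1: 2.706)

Under the 9:7 hypothesis (Σ ratio = 16, N = 200):
  colored: 200 × 9/16 = 112.5
  colorless: 200 × 7/16 = 87.5
χ² = Σ (O − E)² / E
  colored: (114 − 112.5)² / 112.5 = 0.0200
  colorless: (86 − 87.5)² / 87.5 = 0.0257
χ² = 0.0200 + 0.0257 = 0.0457 ≈ 0.046
Degrees of freedom = 2 − 1 = 1; critical value at α = 0.1 is 2.706.
Since 0.046 < 2.706, we fail to reject the null hypothesis — the data are consistent with the 9:7 ratio.

0.046; consistent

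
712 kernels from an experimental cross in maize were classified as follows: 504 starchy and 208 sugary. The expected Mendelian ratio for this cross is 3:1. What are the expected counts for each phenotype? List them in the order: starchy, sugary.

Expected counts for N = 712 under a 3:1 ratio (total parts = 4):
  starchy: 712 × 3/4 = 534
  sugary: 712 × 1/4 = 178

534, 178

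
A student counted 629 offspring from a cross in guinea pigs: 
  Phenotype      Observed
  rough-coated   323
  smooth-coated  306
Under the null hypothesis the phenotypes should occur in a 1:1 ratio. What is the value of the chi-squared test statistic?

0.459

Expected counts for N = 629 under a 1:1 ratio (total parts = 2):
  rough-coated: 629 × 1/2 = 314.5
  smooth-coated: 629 × 1/2 = 314.5
χ² = Σ (O − E)² / E
  rough-coated: (323 − 314.5)² / 314.5 = 0.2297
  smooth-coated: (306 − 314.5)² / 314.5 = 0.2297
χ² = 0.2297 + 0.2297 = 0.4594 ≈ 0.459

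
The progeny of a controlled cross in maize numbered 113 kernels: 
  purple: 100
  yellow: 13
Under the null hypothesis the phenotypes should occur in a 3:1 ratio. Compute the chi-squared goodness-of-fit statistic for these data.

10.976

The 3:1 ratio has 4 parts, so with N = 113 the expected counts are:
  purple: 113 × 3/4 = 84.75
  yellow: 113 × 1/4 = 28.25
χ² = Σ (O − E)² / E
  purple: (100 − 84.75)² / 84.75 = 2.7441
  yellow: (13 − 28.25)² / 28.25 = 8.2323
χ² = 2.7441 + 8.2323 = 10.9764 ≈ 10.976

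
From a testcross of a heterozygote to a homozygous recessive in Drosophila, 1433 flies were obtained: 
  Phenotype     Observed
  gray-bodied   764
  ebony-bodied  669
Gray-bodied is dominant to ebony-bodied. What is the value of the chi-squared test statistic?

6.298

A testcross of a heterozygote (Aa × aa) gives a 1:1 phenotypic ratio.
Expected counts for N = 1433 under a 1:1 ratio (total parts = 2):
  gray-bodied: 1433 × 1/2 = 716.5
  ebony-bodied: 1433 × 1/2 = 716.5
χ² = Σ (O − E)² / E
  gray-bodied: (764 − 716.5)² / 716.5 = 3.1490
  ebony-bodied: (669 − 716.5)² / 716.5 = 3.1490
χ² = 3.1490 + 3.1490 = 6.298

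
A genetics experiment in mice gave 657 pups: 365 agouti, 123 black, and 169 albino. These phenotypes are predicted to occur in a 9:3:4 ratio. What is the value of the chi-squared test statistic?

0.194

Total ratio parts = 16. Expected numbers out of 657:
  agouti: 657 × 9/16 = 369.5625
  black: 657 × 3/16 = 123.1875
  albino: 657 × 4/16 = 164.25
χ² = Σ (O − E)² / E
  agouti: (365 − 369.5625)² / 369.5625 = 0.0563
  black: (123 − 123.1875)² / 123.1875 = 0.0003
  albino: (169 − 164.25)² / 164.25 = 0.1374
χ² = 0.0563 + 0.0003 + 0.1374 = 0.194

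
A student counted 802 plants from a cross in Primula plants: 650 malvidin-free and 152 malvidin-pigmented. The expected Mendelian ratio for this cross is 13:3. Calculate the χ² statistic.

The 13:3 ratio has 16 parts, so with N = 802 the expected counts are:
  malvidin-free: 802 × 13/16 = 651.625
  malvidin-pigmented: 802 × 3/16 = 150.375
χ² = Σ (O − E)² / E
  malvidin-free: (650 − 651.625)² / 651.625 = 0.0041
  malvidin-pigmented: (152 − 150.375)² / 150.375 = 0.0176
χ² = 0.0041 + 0.0176 = 0.0217 ≈ 0.022

0.022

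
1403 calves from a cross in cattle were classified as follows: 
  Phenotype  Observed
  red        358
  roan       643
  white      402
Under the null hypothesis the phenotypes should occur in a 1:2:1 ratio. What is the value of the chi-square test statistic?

12.517

The 1:2:1 ratio has 4 parts, so with N = 1403 the expected counts are:
  red: 1403 × 1/4 = 350.75
  roan: 1403 × 2/4 = 701.5
  white: 1403 × 1/4 = 350.75
χ² = Σ (O − E)² / E
  red: (358 − 350.75)² / 350.75 = 0.1499
  roan: (643 − 701.5)² / 701.5 = 4.8785
  white: (402 − 350.75)² / 350.75 = 7.4884
χ² = 0.1499 + 4.8785 + 7.4884 = 12.5168 ≈ 12.517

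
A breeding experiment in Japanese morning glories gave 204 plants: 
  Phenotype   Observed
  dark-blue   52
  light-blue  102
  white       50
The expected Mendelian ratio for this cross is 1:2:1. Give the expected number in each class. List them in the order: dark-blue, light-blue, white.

The 1:2:1 ratio has 4 parts, so with N = 204 the expected counts are:
  dark-blue: 204 × 1/4 = 51
  light-blue: 204 × 2/4 = 102
  white: 204 × 1/4 = 51

51, 102, 51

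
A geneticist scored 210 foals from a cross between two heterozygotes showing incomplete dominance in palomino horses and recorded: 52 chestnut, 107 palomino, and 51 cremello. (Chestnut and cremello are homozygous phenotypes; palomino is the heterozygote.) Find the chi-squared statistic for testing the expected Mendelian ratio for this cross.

0.086

With incomplete dominance, a heterozygote × heterozygote cross gives a 1:2:1 phenotypic ratio.
Expected counts for N = 210 under a 1:2:1 ratio (total parts = 4):
  chestnut: 210 × 1/4 = 52.5
  palomino: 210 × 2/4 = 105
  cremello: 210 × 1/4 = 52.5
χ² = Σ (O − E)² / E
  chestnut: (52 − 52.5)² / 52.5 = 0.0048
  palomino: (107 − 105)² / 105 = 0.0381
  cremello: (51 − 52.5)² / 52.5 = 0.0429
χ² = 0.0048 + 0.0381 + 0.0429 = 0.0858 ≈ 0.086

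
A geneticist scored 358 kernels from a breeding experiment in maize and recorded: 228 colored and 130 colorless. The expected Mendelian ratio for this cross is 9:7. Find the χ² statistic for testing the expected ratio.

The 9:7 ratio has 16 parts, so with N = 358 the expected counts are:
  colored: 358 × 9/16 = 201.375
  colorless: 358 × 7/16 = 156.625
χ² = Σ (O − E)² / E
  colored: (228 − 201.375)² / 201.375 = 3.5203
  colorless: (130 − 156.625)² / 156.625 = 4.5260
χ² = 3.5203 + 4.5260 = 8.0463 ≈ 8.046

8.046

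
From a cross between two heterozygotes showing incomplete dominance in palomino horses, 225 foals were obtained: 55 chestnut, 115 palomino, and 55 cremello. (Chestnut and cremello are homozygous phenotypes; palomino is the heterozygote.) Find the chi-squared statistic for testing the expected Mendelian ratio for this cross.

0.111

With incomplete dominance, a heterozygote × heterozygote cross gives a 1:2:1 phenotypic ratio.
Expected counts for N = 225 under a 1:2:1 ratio (total parts = 4):
  chestnut: 225 × 1/4 = 56.25
  palomino: 225 × 2/4 = 112.5
  cremello: 225 × 1/4 = 56.25
χ² = Σ (O − E)² / E
  chestnut: (55 − 56.25)² / 56.25 = 0.0278
  palomino: (115 − 112.5)² / 112.5 = 0.0556
  cremello: (55 − 56.25)² / 56.25 = 0.0278
χ² = 0.0278 + 0.0556 + 0.0278 = 0.1112 ≈ 0.111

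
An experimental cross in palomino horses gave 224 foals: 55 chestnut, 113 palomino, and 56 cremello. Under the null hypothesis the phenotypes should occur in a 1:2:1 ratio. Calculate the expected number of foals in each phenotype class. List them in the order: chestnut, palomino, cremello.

Expected counts for N = 224 under a 1:2:1 ratio (total parts = 4):
  chestnut: 224 × 1/4 = 56
  palomino: 224 × 2/4 = 112
  cremello: 224 × 1/4 = 56

56, 112, 56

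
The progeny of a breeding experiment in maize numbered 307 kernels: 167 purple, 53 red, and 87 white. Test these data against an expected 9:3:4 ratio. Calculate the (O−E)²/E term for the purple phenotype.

Expected counts for N = 307 under a 9:3:4 ratio (total parts = 16):
  purple: 307 × 9/16 = 172.6875
  red: 307 × 3/16 = 57.5625
  white: 307 × 4/16 = 76.75
Contribution of purple: (167 − 172.6875)² / 172.6875 = 0.1873

0.187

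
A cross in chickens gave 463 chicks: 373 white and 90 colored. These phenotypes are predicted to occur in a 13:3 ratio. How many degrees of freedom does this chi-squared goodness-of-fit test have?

A goodness-of-fit test with 2 phenotype classes has df = 2 − 1 = 1.

1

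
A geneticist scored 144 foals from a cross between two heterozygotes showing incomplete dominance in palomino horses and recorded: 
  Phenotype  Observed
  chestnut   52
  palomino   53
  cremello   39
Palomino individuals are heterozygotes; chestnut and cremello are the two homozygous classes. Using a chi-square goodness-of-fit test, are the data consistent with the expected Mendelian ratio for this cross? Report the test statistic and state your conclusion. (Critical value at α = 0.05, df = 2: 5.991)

With incomplete dominance, a heterozygote × heterozygote cross gives a 1:2:1 phenotypic ratio.
Total ratio parts = 4. Expected numbers out of 144:
  chestnut: 144 × 1/4 = 36
  palomino: 144 × 2/4 = 72
  cremello: 144 × 1/4 = 36
χ² = Σ (O − E)² / E
  chestnut: (52 − 36)² / 36 = 7.1111
  palomino: (53 − 72)² / 72 = 5.0139
  cremello: (39 − 36)² / 36 = 0.2500
χ² = 7.1111 + 5.0139 + 0.2500 = 12.375
Degrees of freedom = 3 − 1 = 2; critical value at α = 0.05 is 5.991.
Since 12.375 > 5.991, we reject the null hypothesis — the data do not fit the 1:2:1 ratio.

12.375; not consistent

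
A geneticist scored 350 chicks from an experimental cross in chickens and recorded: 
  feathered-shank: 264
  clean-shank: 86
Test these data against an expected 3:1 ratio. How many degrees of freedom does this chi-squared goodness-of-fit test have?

A goodness-of-fit test with 2 phenotype classes has df = 2 − 1 = 1.

1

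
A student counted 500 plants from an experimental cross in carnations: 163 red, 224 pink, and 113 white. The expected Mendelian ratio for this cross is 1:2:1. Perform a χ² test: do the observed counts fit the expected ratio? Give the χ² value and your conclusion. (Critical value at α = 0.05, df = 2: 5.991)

15.408; not consistent

Total ratio parts = 4. Expected numbers out of 500:
  red: 500 × 1/4 = 125
  pink: 500 × 2/4 = 250
  white: 500 × 1/4 = 125
χ² = Σ (O − E)² / E
  red: (163 − 125)² / 125 = 11.5520
  pink: (224 − 250)² / 250 = 2.7040
  white: (113 − 125)² / 125 = 1.1520
χ² = 11.5520 + 2.7040 + 1.1520 = 15.408
Degrees of freedom = 3 − 1 = 2; critical value at α = 0.05 is 5.991.
Since 15.408 > 5.991, we reject the null hypothesis — the data do not fit the 1:2:1 ratio.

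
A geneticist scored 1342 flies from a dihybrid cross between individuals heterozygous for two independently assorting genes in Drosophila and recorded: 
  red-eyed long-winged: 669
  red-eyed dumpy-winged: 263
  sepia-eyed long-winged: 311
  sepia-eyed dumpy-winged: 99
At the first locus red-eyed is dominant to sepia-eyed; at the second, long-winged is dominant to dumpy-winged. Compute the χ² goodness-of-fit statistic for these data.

27.021

A dihybrid F₂ with independent assortment and complete dominance at both loci gives a 9:3:3:1 phenotypic ratio.
Under the 9:3:3:1 hypothesis (Σ ratio = 16, N = 1342):
  red-eyed long-winged: 1342 × 9/16 = 754.875
  red-eyed dumpy-winged: 1342 × 3/16 = 251.625
  sepia-eyed long-winged: 1342 × 3/16 = 251.625
  sepia-eyed dumpy-winged: 1342 × 1/16 = 83.875
χ² = Σ (O − E)² / E
  red-eyed long-winged: (669 − 754.875)² / 754.875 = 9.7692
  red-eyed dumpy-winged: (263 − 251.625)² / 251.625 = 0.5142
  sepia-eyed long-winged: (311 − 251.625)² / 251.625 = 14.0105
  sepia-eyed dumpy-winged: (99 − 83.875)² / 83.875 = 2.7275
χ² = 9.7692 + 0.5142 + 14.0105 + 2.7275 = 27.0214 ≈ 27.021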